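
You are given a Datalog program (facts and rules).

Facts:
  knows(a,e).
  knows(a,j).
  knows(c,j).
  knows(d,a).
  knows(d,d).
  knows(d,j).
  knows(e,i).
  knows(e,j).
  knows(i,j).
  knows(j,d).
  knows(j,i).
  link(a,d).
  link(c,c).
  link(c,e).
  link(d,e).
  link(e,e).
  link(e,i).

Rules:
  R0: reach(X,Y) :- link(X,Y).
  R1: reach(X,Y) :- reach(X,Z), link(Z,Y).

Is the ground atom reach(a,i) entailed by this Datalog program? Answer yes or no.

round 1: derive reach(a,d) via R0 from link(a,d)
round 1: derive reach(c,c) via R0 from link(c,c)
round 1: derive reach(c,e) via R0 from link(c,e)
round 1: derive reach(d,e) via R0 from link(d,e)
round 1: derive reach(e,e) via R0 from link(e,e)
round 1: derive reach(e,i) via R0 from link(e,i)
round 2: derive reach(a,e) via R1 from reach(a,d), link(d,e)
round 2: derive reach(c,i) via R1 from reach(c,e), link(e,i)
round 2: derive reach(d,i) via R1 from reach(d,e), link(e,i)
round 3: derive reach(a,i) via R1 from reach(a,e), link(e,i)

yes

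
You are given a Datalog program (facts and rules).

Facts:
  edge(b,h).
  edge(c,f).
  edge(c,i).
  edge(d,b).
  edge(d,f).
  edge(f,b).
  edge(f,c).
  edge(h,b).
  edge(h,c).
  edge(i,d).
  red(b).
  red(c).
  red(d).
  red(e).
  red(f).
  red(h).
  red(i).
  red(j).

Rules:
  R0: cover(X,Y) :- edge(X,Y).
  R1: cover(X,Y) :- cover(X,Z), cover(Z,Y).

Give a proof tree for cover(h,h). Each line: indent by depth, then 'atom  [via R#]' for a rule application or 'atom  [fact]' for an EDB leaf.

cover(h,h)  [via R1]
  cover(h,b)  [via R0]
    edge(h,b)  [fact]
  cover(b,h)  [via R0]
    edge(b,h)  [fact]

round 1: derive cover(b,h) via R0 from edge(b,h)
round 1: derive cover(c,f) via R0 from edge(c,f)
round 1: derive cover(c,i) via R0 from edge(c,i)
round 1: derive cover(d,b) via R0 from edge(d,b)
round 1: derive cover(d,f) via R0 from edge(d,f)
round 1: derive cover(f,b) via R0 from edge(f,b)
round 1: derive cover(f,c) via R0 from edge(f,c)
round 1: derive cover(h,b) via R0 from edge(h,b)
round 1: derive cover(h,c) via R0 from edge(h,c)
round 1: derive cover(i,d) via R0 from edge(i,d)
round 2: derive cover(b,b) via R1 from cover(b,h), cover(h,b)
round 2: derive cover(b,c) via R1 from cover(b,h), cover(h,c)
round 2: derive cover(c,b) via R1 from cover(c,f), cover(f,b)
round 2: derive cover(c,c) via R1 from cover(c,f), cover(f,c)
round 2: derive cover(c,d) via R1 from cover(c,i), cover(i,d)
round 2: derive cover(d,c) via R1 from cover(d,f), cover(f,c)
round 2: derive cover(d,h) via R1 from cover(d,b), cover(b,h)
round 2: derive cover(f,f) via R1 from cover(f,c), cover(c,f)
round 2: derive cover(f,h) via R1 from cover(f,b), cover(b,h)
round 2: derive cover(f,i) via R1 from cover(f,c), cover(c,i)
round 2: derive cover(h,f) via R1 from cover(h,c), cover(c,f)
round 2: derive cover(h,h) via R1 from cover(h,b), cover(b,h)
round 2: derive cover(h,i) via R1 from cover(h,c), cover(c,i)
round 2: derive cover(i,b) via R1 from cover(i,d), cover(d,b)
round 2: derive cover(i,f) via R1 from cover(i,d), cover(d,f)
round 3: derive cover(b,d) via R1 from cover(b,c), cover(c,d)
round 3: derive cover(b,f) via R1 from cover(b,c), cover(c,f)
round 3: derive cover(b,i) via R1 from cover(b,c), cover(c,i)
round 3: derive cover(c,h) via R1 from cover(c,b), cover(b,h)
round 3: derive cover(d,d) via R1 from cover(d,c), cover(c,d)
round 3: derive cover(d,i) via R1 from cover(d,c), cover(c,i)
round 3: derive cover(f,d) via R1 from cover(f,c), cover(c,d)
round 3: derive cover(h,d) via R1 from cover(h,c), cover(c,d)
round 3: derive cover(i,c) via R1 from cover(i,b), cover(b,c)
round 3: derive cover(i,h) via R1 from cover(i,b), cover(b,h)
round 3: derive cover(i,i) via R1 from cover(i,f), cover(f,i)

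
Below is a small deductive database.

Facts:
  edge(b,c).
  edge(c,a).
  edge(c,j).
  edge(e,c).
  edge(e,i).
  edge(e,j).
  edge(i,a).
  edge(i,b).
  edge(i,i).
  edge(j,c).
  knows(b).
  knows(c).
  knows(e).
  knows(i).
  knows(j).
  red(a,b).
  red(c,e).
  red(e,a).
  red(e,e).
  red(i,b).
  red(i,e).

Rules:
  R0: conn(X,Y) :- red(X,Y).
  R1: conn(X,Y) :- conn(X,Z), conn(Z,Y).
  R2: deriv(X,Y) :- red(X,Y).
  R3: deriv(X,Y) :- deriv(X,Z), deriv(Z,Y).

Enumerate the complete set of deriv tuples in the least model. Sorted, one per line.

round 1: derive deriv(a,b) via R2 from red(a,b)
round 1: derive deriv(c,e) via R2 from red(c,e)
round 1: derive deriv(e,a) via R2 from red(e,a)
round 1: derive deriv(e,e) via R2 from red(e,e)
round 1: derive deriv(i,b) via R2 from red(i,b)
round 1: derive deriv(i,e) via R2 from red(i,e)
round 2: derive deriv(c,a) via R3 from deriv(c,e), deriv(e,a)
round 2: derive deriv(e,b) via R3 from deriv(e,a), deriv(a,b)
round 2: derive deriv(i,a) via R3 from deriv(i,e), deriv(e,a)
round 3: derive deriv(c,b) via R3 from deriv(c,a), deriv(a,b)

deriv(a,b)
deriv(c,a)
deriv(c,b)
deriv(c,e)
deriv(e,a)
deriv(e,b)
deriv(e,e)
deriv(i,a)
deriv(i,b)
deriv(i,e)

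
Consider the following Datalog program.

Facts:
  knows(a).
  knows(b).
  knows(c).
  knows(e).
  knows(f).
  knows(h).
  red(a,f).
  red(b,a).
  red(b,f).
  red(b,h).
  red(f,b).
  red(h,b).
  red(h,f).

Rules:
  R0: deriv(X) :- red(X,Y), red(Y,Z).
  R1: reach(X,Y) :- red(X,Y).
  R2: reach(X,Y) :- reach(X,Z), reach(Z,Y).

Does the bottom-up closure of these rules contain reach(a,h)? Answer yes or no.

round 1: derive reach(a,f) via R1 from red(a,f)
round 1: derive reach(b,a) via R1 from red(b,a)
round 1: derive reach(b,f) via R1 from red(b,f)
round 1: derive reach(b,h) via R1 from red(b,h)
round 1: derive reach(f,b) via R1 from red(f,b)
round 1: derive reach(h,b) via R1 from red(h,b)
round 1: derive reach(h,f) via R1 from red(h,f)
round 2: derive reach(a,b) via R2 from reach(a,f), reach(f,b)
round 2: derive reach(b,b) via R2 from reach(b,f), reach(f,b)
round 2: derive reach(f,a) via R2 from reach(f,b), reach(b,a)
round 2: derive reach(f,f) via R2 from reach(f,b), reach(b,f)
round 2: derive reach(f,h) via R2 from reach(f,b), reach(b,h)
round 2: derive reach(h,a) via R2 from reach(h,b), reach(b,a)
round 2: derive reach(h,h) via R2 from reach(h,b), reach(b,h)
round 3: derive reach(a,a) via R2 from reach(a,b), reach(b,a)
round 3: derive reach(a,h) via R2 from reach(a,b), reach(b,h)

yes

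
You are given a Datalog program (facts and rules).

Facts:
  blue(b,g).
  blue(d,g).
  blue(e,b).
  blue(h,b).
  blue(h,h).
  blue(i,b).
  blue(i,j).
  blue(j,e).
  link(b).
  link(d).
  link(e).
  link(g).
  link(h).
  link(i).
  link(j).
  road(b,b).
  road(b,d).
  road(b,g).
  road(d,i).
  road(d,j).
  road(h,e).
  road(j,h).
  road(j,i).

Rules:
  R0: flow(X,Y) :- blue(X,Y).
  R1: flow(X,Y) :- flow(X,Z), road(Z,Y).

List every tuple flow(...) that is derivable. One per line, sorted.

flow(b,g)
flow(d,g)
flow(e,b)
flow(e,d)
flow(e,e)
flow(e,g)
flow(e,h)
flow(e,i)
flow(e,j)
flow(h,b)
flow(h,d)
flow(h,e)
flow(h,g)
flow(h,h)
flow(h,i)
flow(h,j)
flow(i,b)
flow(i,d)
flow(i,e)
flow(i,g)
flow(i,h)
flow(i,i)
flow(i,j)
flow(j,e)

round 1: derive flow(b,g) via R0 from blue(b,g)
round 1: derive flow(d,g) via R0 from blue(d,g)
round 1: derive flow(e,b) via R0 from blue(e,b)
round 1: derive flow(h,b) via R0 from blue(h,b)
round 1: derive flow(h,h) via R0 from blue(h,h)
round 1: derive flow(i,b) via R0 from blue(i,b)
round 1: derive flow(i,j) via R0 from blue(i,j)
round 1: derive flow(j,e) via R0 from blue(j,e)
round 2: derive flow(e,d) via R1 from flow(e,b), road(b,d)
round 2: derive flow(e,g) via R1 from flow(e,b), road(b,g)
round 2: derive flow(h,d) via R1 from flow(h,b), road(b,d)
round 2: derive flow(h,e) via R1 from flow(h,h), road(h,e)
round 2: derive flow(h,g) via R1 from flow(h,b), road(b,g)
round 2: derive flow(i,d) via R1 from flow(i,b), road(b,d)
round 2: derive flow(i,g) via R1 from flow(i,b), road(b,g)
round 2: derive flow(i,h) via R1 from flow(i,j), road(j,h)
round 2: derive flow(i,i) via R1 from flow(i,j), road(j,i)
round 3: derive flow(e,i) via R1 from flow(e,d), road(d,i)
round 3: derive flow(e,j) via R1 from flow(e,d), road(d,j)
round 3: derive flow(h,i) via R1 from flow(h,d), road(d,i)
round 3: derive flow(h,j) via R1 from flow(h,d), road(d,j)
round 3: derive flow(i,e) via R1 from flow(i,h), road(h,e)
round 4: derive flow(e,h) via R1 from flow(e,j), road(j,h)
round 5: derive flow(e,e) via R1 from flow(e,h), road(h,e)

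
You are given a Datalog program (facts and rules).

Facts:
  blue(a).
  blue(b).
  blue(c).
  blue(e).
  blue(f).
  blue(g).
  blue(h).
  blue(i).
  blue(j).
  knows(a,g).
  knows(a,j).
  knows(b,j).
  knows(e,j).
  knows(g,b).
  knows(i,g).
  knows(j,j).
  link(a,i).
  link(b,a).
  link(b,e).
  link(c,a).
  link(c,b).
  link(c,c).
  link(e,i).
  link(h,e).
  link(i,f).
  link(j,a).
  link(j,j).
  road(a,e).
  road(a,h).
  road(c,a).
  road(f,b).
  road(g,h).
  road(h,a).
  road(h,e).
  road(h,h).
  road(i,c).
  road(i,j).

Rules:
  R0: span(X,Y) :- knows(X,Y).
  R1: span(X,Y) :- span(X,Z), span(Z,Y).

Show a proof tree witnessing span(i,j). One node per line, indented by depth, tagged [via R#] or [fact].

span(i,j)  [via R1]
  span(i,b)  [via R1]
    span(i,g)  [via R0]
      knows(i,g)  [fact]
    span(g,b)  [via R0]
      knows(g,b)  [fact]
  span(b,j)  [via R0]
    knows(b,j)  [fact]

round 1: derive span(a,g) via R0 from knows(a,g)
round 1: derive span(a,j) via R0 from knows(a,j)
round 1: derive span(b,j) via R0 from knows(b,j)
round 1: derive span(e,j) via R0 from knows(e,j)
round 1: derive span(g,b) via R0 from knows(g,b)
round 1: derive span(i,g) via R0 from knows(i,g)
round 1: derive span(j,j) via R0 from knows(j,j)
round 2: derive span(a,b) via R1 from span(a,g), span(g,b)
round 2: derive span(g,j) via R1 from span(g,b), span(b,j)
round 2: derive span(i,b) via R1 from span(i,g), span(g,b)
round 3: derive span(i,j) via R1 from span(i,b), span(b,j)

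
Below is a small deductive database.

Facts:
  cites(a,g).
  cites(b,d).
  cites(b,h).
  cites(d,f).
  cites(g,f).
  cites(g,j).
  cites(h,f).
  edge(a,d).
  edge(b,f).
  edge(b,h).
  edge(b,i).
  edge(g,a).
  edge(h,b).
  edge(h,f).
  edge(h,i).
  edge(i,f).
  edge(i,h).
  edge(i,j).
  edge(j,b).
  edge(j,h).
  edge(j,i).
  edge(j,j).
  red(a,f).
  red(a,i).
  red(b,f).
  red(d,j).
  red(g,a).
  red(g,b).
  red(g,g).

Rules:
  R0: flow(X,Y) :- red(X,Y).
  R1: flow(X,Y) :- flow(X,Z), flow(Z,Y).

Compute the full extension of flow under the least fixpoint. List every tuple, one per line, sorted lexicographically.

flow(a,f)
flow(a,i)
flow(b,f)
flow(d,j)
flow(g,a)
flow(g,b)
flow(g,f)
flow(g,g)
flow(g,i)

round 1: derive flow(a,f) via R0 from red(a,f)
round 1: derive flow(a,i) via R0 from red(a,i)
round 1: derive flow(b,f) via R0 from red(b,f)
round 1: derive flow(d,j) via R0 from red(d,j)
round 1: derive flow(g,a) via R0 from red(g,a)
round 1: derive flow(g,b) via R0 from red(g,b)
round 1: derive flow(g,g) via R0 from red(g,g)
round 2: derive flow(g,f) via R1 from flow(g,a), flow(a,f)
round 2: derive flow(g,i) via R1 from flow(g,a), flow(a,i)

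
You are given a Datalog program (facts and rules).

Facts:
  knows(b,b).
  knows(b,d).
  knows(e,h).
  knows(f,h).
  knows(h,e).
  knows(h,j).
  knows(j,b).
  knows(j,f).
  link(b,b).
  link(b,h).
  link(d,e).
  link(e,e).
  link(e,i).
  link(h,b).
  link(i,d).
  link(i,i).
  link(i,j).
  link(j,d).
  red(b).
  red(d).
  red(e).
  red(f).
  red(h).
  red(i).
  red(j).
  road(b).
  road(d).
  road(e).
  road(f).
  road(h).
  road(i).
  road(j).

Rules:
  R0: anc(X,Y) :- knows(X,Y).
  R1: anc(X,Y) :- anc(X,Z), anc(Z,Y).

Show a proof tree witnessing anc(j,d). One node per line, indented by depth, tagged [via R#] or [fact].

anc(j,d)  [via R1]
  anc(j,b)  [via R0]
    knows(j,b)  [fact]
  anc(b,d)  [via R0]
    knows(b,d)  [fact]

round 1: derive anc(b,b) via R0 from knows(b,b)
round 1: derive anc(b,d) via R0 from knows(b,d)
round 1: derive anc(e,h) via R0 from knows(e,h)
round 1: derive anc(f,h) via R0 from knows(f,h)
round 1: derive anc(h,e) via R0 from knows(h,e)
round 1: derive anc(h,j) via R0 from knows(h,j)
round 1: derive anc(j,b) via R0 from knows(j,b)
round 1: derive anc(j,f) via R0 from knows(j,f)
round 2: derive anc(e,e) via R1 from anc(e,h), anc(h,e)
round 2: derive anc(e,j) via R1 from anc(e,h), anc(h,j)
round 2: derive anc(f,e) via R1 from anc(f,h), anc(h,e)
round 2: derive anc(f,j) via R1 from anc(f,h), anc(h,j)
round 2: derive anc(h,b) via R1 from anc(h,j), anc(j,b)
round 2: derive anc(h,f) via R1 from anc(h,j), anc(j,f)
round 2: derive anc(h,h) via R1 from anc(h,e), anc(e,h)
round 2: derive anc(j,d) via R1 from anc(j,b), anc(b,d)
round 2: derive anc(j,h) via R1 from anc(j,f), anc(f,h)
round 3: derive anc(e,b) via R1 from anc(e,h), anc(h,b)
round 3: derive anc(e,d) via R1 from anc(e,j), anc(j,d)
round 3: derive anc(e,f) via R1 from anc(e,h), anc(h,f)
round 3: derive anc(f,b) via R1 from anc(f,h), anc(h,b)
round 3: derive anc(f,d) via R1 from anc(f,j), anc(j,d)
round 3: derive anc(f,f) via R1 from anc(f,h), anc(h,f)
round 3: derive anc(h,d) via R1 from anc(h,b), anc(b,d)
round 3: derive anc(j,e) via R1 from anc(j,f), anc(f,e)
round 3: derive anc(j,j) via R1 from anc(j,f), anc(f,j)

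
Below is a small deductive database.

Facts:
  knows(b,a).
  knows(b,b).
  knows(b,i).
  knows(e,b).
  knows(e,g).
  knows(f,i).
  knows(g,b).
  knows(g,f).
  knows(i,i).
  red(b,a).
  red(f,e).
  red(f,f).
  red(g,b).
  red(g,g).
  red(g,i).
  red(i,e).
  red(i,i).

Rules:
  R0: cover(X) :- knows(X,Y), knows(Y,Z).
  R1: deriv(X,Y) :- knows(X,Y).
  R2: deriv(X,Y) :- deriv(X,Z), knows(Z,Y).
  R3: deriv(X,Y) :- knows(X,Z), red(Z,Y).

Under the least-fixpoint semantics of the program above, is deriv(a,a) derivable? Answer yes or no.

round 1: derive deriv(b,a) via R1 from knows(b,a)
round 1: derive deriv(b,b) via R1 from knows(b,b)
round 1: derive deriv(b,i) via R1 from knows(b,i)
round 1: derive deriv(e,b) via R1 from knows(e,b)
round 1: derive deriv(e,g) via R1 from knows(e,g)
round 1: derive deriv(f,i) via R1 from knows(f,i)
round 1: derive deriv(g,b) via R1 from knows(g,b)
round 1: derive deriv(g,f) via R1 from knows(g,f)
round 1: derive deriv(i,i) via R1 from knows(i,i)
round 1: derive deriv(b,e) via R3 from knows(b,i), red(i,e)
round 1: derive deriv(e,a) via R3 from knows(e,b), red(b,a)
round 1: derive deriv(e,i) via R3 from knows(e,g), red(g,i)
round 1: derive deriv(f,e) via R3 from knows(f,i), red(i,e)
round 1: derive deriv(g,a) via R3 from knows(g,b), red(b,a)
round 1: derive deriv(g,e) via R3 from knows(g,f), red(f,e)
round 1: derive deriv(i,e) via R3 from knows(i,i), red(i,e)
round 2: derive deriv(b,g) via R2 from deriv(b,e), knows(e,g)
round 2: derive deriv(e,f) via R2 from deriv(e,g), knows(g,f)
round 2: derive deriv(f,b) via R2 from deriv(f,e), knows(e,b)
round 2: derive deriv(f,g) via R2 from deriv(f,e), knows(e,g)
round 2: derive deriv(g,g) via R2 from deriv(g,e), knows(e,g)
round 2: derive deriv(g,i) via R2 from deriv(g,b), knows(b,i)
round 2: derive deriv(i,b) via R2 from deriv(i,e), knows(e,b)
round 2: derive deriv(i,g) via R2 from deriv(i,e), knows(e,g)
round 3: derive deriv(b,f) via R2 from deriv(b,g), knows(g,f)
round 3: derive deriv(f,a) via R2 from deriv(f,b), knows(b,a)
round 3: derive deriv(f,f) via R2 from deriv(f,g), knows(g,f)
round 3: derive deriv(i,a) via R2 from deriv(i,b), knows(b,a)
round 3: derive deriv(i,f) via R2 from deriv(i,g), knows(g,f)

no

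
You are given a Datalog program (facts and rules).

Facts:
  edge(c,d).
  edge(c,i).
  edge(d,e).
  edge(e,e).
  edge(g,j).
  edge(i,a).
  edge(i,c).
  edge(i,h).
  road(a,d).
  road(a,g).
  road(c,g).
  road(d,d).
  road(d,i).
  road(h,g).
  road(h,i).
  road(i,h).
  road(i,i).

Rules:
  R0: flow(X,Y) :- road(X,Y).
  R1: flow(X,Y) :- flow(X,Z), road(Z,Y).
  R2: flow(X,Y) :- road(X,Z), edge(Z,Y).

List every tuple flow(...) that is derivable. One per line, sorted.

round 1: derive flow(a,d) via R0 from road(a,d)
round 1: derive flow(a,g) via R0 from road(a,g)
round 1: derive flow(c,g) via R0 from road(c,g)
round 1: derive flow(d,d) via R0 from road(d,d)
round 1: derive flow(d,i) via R0 from road(d,i)
round 1: derive flow(h,g) via R0 from road(h,g)
round 1: derive flow(h,i) via R0 from road(h,i)
round 1: derive flow(i,h) via R0 from road(i,h)
round 1: derive flow(i,i) via R0 from road(i,i)
round 1: derive flow(a,e) via R2 from road(a,d), edge(d,e)
round 1: derive flow(a,j) via R2 from road(a,g), edge(g,j)
round 1: derive flow(c,j) via R2 from road(c,g), edge(g,j)
round 1: derive flow(d,a) via R2 from road(d,i), edge(i,a)
round 1: derive flow(d,c) via R2 from road(d,i), edge(i,c)
round 1: derive flow(d,e) via R2 from road(d,d), edge(d,e)
round 1: derive flow(d,h) via R2 from road(d,i), edge(i,h)
round 1: derive flow(h,a) via R2 from road(h,i), edge(i,a)
round 1: derive flow(h,c) via R2 from road(h,i), edge(i,c)
round 1: derive flow(h,h) via R2 from road(h,i), edge(i,h)
round 1: derive flow(h,j) via R2 from road(h,g), edge(g,j)
round 1: derive flow(i,a) via R2 from road(i,i), edge(i,a)
round 1: derive flow(i,c) via R2 from road(i,i), edge(i,c)
round 2: derive flow(a,i) via R1 from flow(a,d), road(d,i)
round 2: derive flow(d,g) via R1 from flow(d,a), road(a,g)
round 2: derive flow(h,d) via R1 from flow(h,a), road(a,d)
round 2: derive flow(i,d) via R1 from flow(i,a), road(a,d)
round 2: derive flow(i,g) via R1 from flow(i,a), road(a,g)
round 3: derive flow(a,h) via R1 from flow(a,i), road(i,h)

flow(a,d)
flow(a,e)
flow(a,g)
flow(a,h)
flow(a,i)
flow(a,j)
flow(c,g)
flow(c,j)
flow(d,a)
flow(d,c)
flow(d,d)
flow(d,e)
flow(d,g)
flow(d,h)
flow(d,i)
flow(h,a)
flow(h,c)
flow(h,d)
flow(h,g)
flow(h,h)
flow(h,i)
flow(h,j)
flow(i,a)
flow(i,c)
flow(i,d)
flow(i,g)
flow(i,h)
flow(i,i)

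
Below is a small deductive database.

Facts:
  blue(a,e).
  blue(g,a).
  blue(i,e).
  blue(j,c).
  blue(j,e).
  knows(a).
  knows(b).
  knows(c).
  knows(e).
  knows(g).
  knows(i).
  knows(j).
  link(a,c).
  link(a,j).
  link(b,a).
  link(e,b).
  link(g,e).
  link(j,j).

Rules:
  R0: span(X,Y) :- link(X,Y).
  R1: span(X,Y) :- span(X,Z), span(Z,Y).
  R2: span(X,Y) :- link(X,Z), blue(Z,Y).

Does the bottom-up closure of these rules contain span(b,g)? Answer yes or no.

no

round 1: derive span(a,c) via R0 from link(a,c)
round 1: derive span(a,j) via R0 from link(a,j)
round 1: derive span(b,a) via R0 from link(b,a)
round 1: derive span(e,b) via R0 from link(e,b)
round 1: derive span(g,e) via R0 from link(g,e)
round 1: derive span(j,j) via R0 from link(j,j)
round 1: derive span(a,e) via R2 from link(a,j), blue(j,e)
round 1: derive span(b,e) via R2 from link(b,a), blue(a,e)
round 1: derive span(j,c) via R2 from link(j,j), blue(j,c)
round 1: derive span(j,e) via R2 from link(j,j), blue(j,e)
round 2: derive span(a,b) via R1 from span(a,e), span(e,b)
round 2: derive span(b,b) via R1 from span(b,e), span(e,b)
round 2: derive span(b,c) via R1 from span(b,a), span(a,c)
round 2: derive span(b,j) via R1 from span(b,a), span(a,j)
round 2: derive span(e,a) via R1 from span(e,b), span(b,a)
round 2: derive span(e,e) via R1 from span(e,b), span(b,e)
round 2: derive span(g,b) via R1 from span(g,e), span(e,b)
round 2: derive span(j,b) via R1 from span(j,e), span(e,b)
round 3: derive span(a,a) via R1 from span(a,b), span(b,a)
round 3: derive span(e,c) via R1 from span(e,a), span(a,c)
round 3: derive span(e,j) via R1 from span(e,a), span(a,j)
round 3: derive span(g,a) via R1 from span(g,b), span(b,a)
round 3: derive span(g,c) via R1 from span(g,b), span(b,c)
round 3: derive span(g,j) via R1 from span(g,b), span(b,j)
round 3: derive span(j,a) via R1 from span(j,b), span(b,a)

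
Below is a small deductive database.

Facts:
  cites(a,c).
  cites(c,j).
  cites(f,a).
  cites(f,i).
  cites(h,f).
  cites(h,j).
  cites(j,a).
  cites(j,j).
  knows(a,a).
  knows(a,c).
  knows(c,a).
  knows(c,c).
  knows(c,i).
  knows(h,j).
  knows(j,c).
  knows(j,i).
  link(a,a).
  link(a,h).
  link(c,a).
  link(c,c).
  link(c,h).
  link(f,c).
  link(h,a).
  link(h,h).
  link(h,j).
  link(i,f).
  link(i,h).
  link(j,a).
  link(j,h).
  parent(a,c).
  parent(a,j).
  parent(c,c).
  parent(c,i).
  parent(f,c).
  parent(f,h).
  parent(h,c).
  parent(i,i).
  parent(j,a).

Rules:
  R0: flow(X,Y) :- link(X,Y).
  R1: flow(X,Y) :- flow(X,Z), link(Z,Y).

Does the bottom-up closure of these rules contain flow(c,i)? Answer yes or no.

no

round 1: derive flow(a,a) via R0 from link(a,a)
round 1: derive flow(a,h) via R0 from link(a,h)
round 1: derive flow(c,a) via R0 from link(c,a)
round 1: derive flow(c,c) via R0 from link(c,c)
round 1: derive flow(c,h) via R0 from link(c,h)
round 1: derive flow(f,c) via R0 from link(f,c)
round 1: derive flow(h,a) via R0 from link(h,a)
round 1: derive flow(h,h) via R0 from link(h,h)
round 1: derive flow(h,j) via R0 from link(h,j)
round 1: derive flow(i,f) via R0 from link(i,f)
round 1: derive flow(i,h) via R0 from link(i,h)
round 1: derive flow(j,a) via R0 from link(j,a)
round 1: derive flow(j,h) via R0 from link(j,h)
round 2: derive flow(a,j) via R1 from flow(a,h), link(h,j)
round 2: derive flow(c,j) via R1 from flow(c,h), link(h,j)
round 2: derive flow(f,a) via R1 from flow(f,c), link(c,a)
round 2: derive flow(f,h) via R1 from flow(f,c), link(c,h)
round 2: derive flow(i,a) via R1 from flow(i,h), link(h,a)
round 2: derive flow(i,c) via R1 from flow(i,f), link(f,c)
round 2: derive flow(i,j) via R1 from flow(i,h), link(h,j)
round 2: derive flow(j,j) via R1 from flow(j,h), link(h,j)
round 3: derive flow(f,j) via R1 from flow(f,h), link(h,j)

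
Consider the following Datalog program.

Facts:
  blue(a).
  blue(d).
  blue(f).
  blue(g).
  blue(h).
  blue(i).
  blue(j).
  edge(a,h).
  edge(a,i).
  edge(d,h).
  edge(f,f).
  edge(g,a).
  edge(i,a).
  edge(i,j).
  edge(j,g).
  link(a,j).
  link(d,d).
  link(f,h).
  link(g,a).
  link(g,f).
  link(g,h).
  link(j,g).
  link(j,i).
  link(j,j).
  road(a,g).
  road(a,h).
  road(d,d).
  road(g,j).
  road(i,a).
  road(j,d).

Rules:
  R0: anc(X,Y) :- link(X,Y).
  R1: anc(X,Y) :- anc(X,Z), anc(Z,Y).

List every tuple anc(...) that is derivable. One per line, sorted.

round 1: derive anc(a,j) via R0 from link(a,j)
round 1: derive anc(d,d) via R0 from link(d,d)
round 1: derive anc(f,h) via R0 from link(f,h)
round 1: derive anc(g,a) via R0 from link(g,a)
round 1: derive anc(g,f) via R0 from link(g,f)
round 1: derive anc(g,h) via R0 from link(g,h)
round 1: derive anc(j,g) via R0 from link(j,g)
round 1: derive anc(j,i) via R0 from link(j,i)
round 1: derive anc(j,j) via R0 from link(j,j)
round 2: derive anc(a,g) via R1 from anc(a,j), anc(j,g)
round 2: derive anc(a,i) via R1 from anc(a,j), anc(j,i)
round 2: derive anc(g,j) via R1 from anc(g,a), anc(a,j)
round 2: derive anc(j,a) via R1 from anc(j,g), anc(g,a)
round 2: derive anc(j,f) via R1 from anc(j,g), anc(g,f)
round 2: derive anc(j,h) via R1 from anc(j,g), anc(g,h)
round 3: derive anc(a,a) via R1 from anc(a,g), anc(g,a)
round 3: derive anc(a,f) via R1 from anc(a,g), anc(g,f)
round 3: derive anc(a,h) via R1 from anc(a,g), anc(g,h)
round 3: derive anc(g,g) via R1 from anc(g,a), anc(a,g)
round 3: derive anc(g,i) via R1 from anc(g,a), anc(a,i)

anc(a,a)
anc(a,f)
anc(a,g)
anc(a,h)
anc(a,i)
anc(a,j)
anc(d,d)
anc(f,h)
anc(g,a)
anc(g,f)
anc(g,g)
anc(g,h)
anc(g,i)
anc(g,j)
anc(j,a)
anc(j,f)
anc(j,g)
anc(j,h)
anc(j,i)
anc(j,j)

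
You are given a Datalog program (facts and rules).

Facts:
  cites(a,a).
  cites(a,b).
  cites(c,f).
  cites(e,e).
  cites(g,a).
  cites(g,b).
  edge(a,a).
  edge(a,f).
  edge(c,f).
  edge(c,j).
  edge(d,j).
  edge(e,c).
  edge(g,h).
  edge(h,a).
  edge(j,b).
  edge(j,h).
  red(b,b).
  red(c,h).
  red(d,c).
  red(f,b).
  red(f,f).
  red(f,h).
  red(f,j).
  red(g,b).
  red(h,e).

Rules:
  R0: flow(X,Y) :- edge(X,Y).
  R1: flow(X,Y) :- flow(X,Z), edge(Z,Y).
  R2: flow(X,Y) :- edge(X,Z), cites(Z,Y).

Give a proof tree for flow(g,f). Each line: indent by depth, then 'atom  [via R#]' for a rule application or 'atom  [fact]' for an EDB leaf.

flow(g,f)  [via R1]
  flow(g,a)  [via R1]
    flow(g,h)  [via R0]
      edge(g,h)  [fact]
    edge(h,a)  [fact]
  edge(a,f)  [fact]

round 1: derive flow(a,a) via R0 from edge(a,a)
round 1: derive flow(a,f) via R0 from edge(a,f)
round 1: derive flow(c,f) via R0 from edge(c,f)
round 1: derive flow(c,j) via R0 from edge(c,j)
round 1: derive flow(d,j) via R0 from edge(d,j)
round 1: derive flow(e,c) via R0 from edge(e,c)
round 1: derive flow(g,h) via R0 from edge(g,h)
round 1: derive flow(h,a) via R0 from edge(h,a)
round 1: derive flow(j,b) via R0 from edge(j,b)
round 1: derive flow(j,h) via R0 from edge(j,h)
round 1: derive flow(a,b) via R2 from edge(a,a), cites(a,b)
round 1: derive flow(e,f) via R2 from edge(e,c), cites(c,f)
round 1: derive flow(h,b) via R2 from edge(h,a), cites(a,b)
round 2: derive flow(c,b) via R1 from flow(c,j), edge(j,b)
round 2: derive flow(c,h) via R1 from flow(c,j), edge(j,h)
round 2: derive flow(d,b) via R1 from flow(d,j), edge(j,b)
round 2: derive flow(d,h) via R1 from flow(d,j), edge(j,h)
round 2: derive flow(e,j) via R1 from flow(e,c), edge(c,j)
round 2: derive flow(g,a) via R1 from flow(g,h), edge(h,a)
round 2: derive flow(h,f) via R1 from flow(h,a), edge(a,f)
round 2: derive flow(j,a) via R1 from flow(j,h), edge(h,a)
round 3: derive flow(c,a) via R1 from flow(c,h), edge(h,a)
round 3: derive flow(d,a) via R1 from flow(d,h), edge(h,a)
round 3: derive flow(e,b) via R1 from flow(e,j), edge(j,b)
round 3: derive flow(e,h) via R1 from flow(e,j), edge(j,h)
round 3: derive flow(g,f) via R1 from flow(g,a), edge(a,f)
round 3: derive flow(j,f) via R1 from flow(j,a), edge(a,f)
round 4: derive flow(d,f) via R1 from flow(d,a), edge(a,f)
round 4: derive flow(e,a) via R1 from flow(e,h), edge(h,a)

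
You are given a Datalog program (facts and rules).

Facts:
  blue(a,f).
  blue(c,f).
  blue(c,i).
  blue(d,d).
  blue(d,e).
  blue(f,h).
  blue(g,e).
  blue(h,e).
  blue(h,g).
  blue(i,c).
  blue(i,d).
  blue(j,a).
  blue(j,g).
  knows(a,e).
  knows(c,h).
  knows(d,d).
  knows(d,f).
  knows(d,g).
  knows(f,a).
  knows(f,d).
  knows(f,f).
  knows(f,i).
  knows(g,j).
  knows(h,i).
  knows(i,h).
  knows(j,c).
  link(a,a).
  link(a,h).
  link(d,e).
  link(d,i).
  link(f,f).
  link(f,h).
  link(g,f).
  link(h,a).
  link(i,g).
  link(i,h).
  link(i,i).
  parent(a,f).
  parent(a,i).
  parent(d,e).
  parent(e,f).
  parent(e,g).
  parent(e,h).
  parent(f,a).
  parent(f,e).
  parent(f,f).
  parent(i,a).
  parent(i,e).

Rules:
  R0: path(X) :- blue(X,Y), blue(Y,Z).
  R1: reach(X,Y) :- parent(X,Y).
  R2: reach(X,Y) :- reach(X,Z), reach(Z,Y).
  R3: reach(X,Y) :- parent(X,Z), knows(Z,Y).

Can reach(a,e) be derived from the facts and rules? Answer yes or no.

yes

round 1: derive reach(a,f) via R1 from parent(a,f)
round 1: derive reach(a,i) via R1 from parent(a,i)
round 1: derive reach(d,e) via R1 from parent(d,e)
round 1: derive reach(e,f) via R1 from parent(e,f)
round 1: derive reach(e,g) via R1 from parent(e,g)
round 1: derive reach(e,h) via R1 from parent(e,h)
round 1: derive reach(f,a) via R1 from parent(f,a)
round 1: derive reach(f,e) via R1 from parent(f,e)
round 1: derive reach(f,f) via R1 from parent(f,f)
round 1: derive reach(i,a) via R1 from parent(i,a)
round 1: derive reach(i,e) via R1 from parent(i,e)
round 1: derive reach(a,a) via R3 from parent(a,f), knows(f,a)
round 1: derive reach(a,d) via R3 from parent(a,f), knows(f,d)
round 1: derive reach(a,h) via R3 from parent(a,i), knows(i,h)
round 1: derive reach(e,a) via R3 from parent(e,f), knows(f,a)
round 1: derive reach(e,d) via R3 from parent(e,f), knows(f,d)
round 1: derive reach(e,i) via R3 from parent(e,f), knows(f,i)
round 1: derive reach(e,j) via R3 from parent(e,g), knows(g,j)
round 1: derive reach(f,d) via R3 from parent(f,f), knows(f,d)
round 1: derive reach(f,i) via R3 from parent(f,f), knows(f,i)
round 2: derive reach(a,e) via R2 from reach(a,d), reach(d,e)
round 2: derive reach(d,a) via R2 from reach(d,e), reach(e,a)
round 2: derive reach(d,d) via R2 from reach(d,e), reach(e,d)
round 2: derive reach(d,f) via R2 from reach(d,e), reach(e,f)
round 2: derive reach(d,g) via R2 from reach(d,e), reach(e,g)
round 2: derive reach(d,h) via R2 from reach(d,e), reach(e,h)
round 2: derive reach(d,i) via R2 from reach(d,e), reach(e,i)
round 2: derive reach(d,j) via R2 from reach(d,e), reach(e,j)
round 2: derive reach(e,e) via R2 from reach(e,d), reach(d,e)
round 2: derive reach(f,g) via R2 from reach(f,e), reach(e,g)
round 2: derive reach(f,h) via R2 from reach(f,a), reach(a,h)
round 2: derive reach(f,j) via R2 from reach(f,e), reach(e,j)
round 2: derive reach(i,d) via R2 from reach(i,a), reach(a,d)
round 2: derive reach(i,f) via R2 from reach(i,a), reach(a,f)
round 2: derive reach(i,g) via R2 from reach(i,e), reach(e,g)
round 2: derive reach(i,h) via R2 from reach(i,a), reach(a,h)
round 2: derive reach(i,i) via R2 from reach(i,a), reach(a,i)
round 2: derive reach(i,j) via R2 from reach(i,e), reach(e,j)
round 3: derive reach(a,g) via R2 from reach(a,d), reach(d,g)
round 3: derive reach(a,j) via R2 from reach(a,d), reach(d,j)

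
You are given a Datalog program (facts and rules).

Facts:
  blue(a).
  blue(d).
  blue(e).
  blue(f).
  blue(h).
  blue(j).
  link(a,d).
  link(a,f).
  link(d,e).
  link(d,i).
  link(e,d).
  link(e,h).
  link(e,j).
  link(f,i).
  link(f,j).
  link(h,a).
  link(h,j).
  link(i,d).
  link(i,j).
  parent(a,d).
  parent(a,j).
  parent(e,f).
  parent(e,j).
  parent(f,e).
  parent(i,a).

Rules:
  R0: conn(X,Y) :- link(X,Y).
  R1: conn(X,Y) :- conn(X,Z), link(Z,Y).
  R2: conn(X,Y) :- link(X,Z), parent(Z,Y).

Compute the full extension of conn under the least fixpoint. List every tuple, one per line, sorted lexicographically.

conn(a,a)
conn(a,d)
conn(a,e)
conn(a,f)
conn(a,h)
conn(a,i)
conn(a,j)
conn(d,a)
conn(d,d)
conn(d,e)
conn(d,f)
conn(d,h)
conn(d,i)
conn(d,j)
conn(e,a)
conn(e,d)
conn(e,e)
conn(e,f)
conn(e,h)
conn(e,i)
conn(e,j)
conn(f,a)
conn(f,d)
conn(f,e)
conn(f,f)
conn(f,h)
conn(f,i)
conn(f,j)
conn(h,a)
conn(h,d)
conn(h,e)
conn(h,f)
conn(h,h)
conn(h,i)
conn(h,j)
conn(i,a)
conn(i,d)
conn(i,e)
conn(i,f)
conn(i,h)
conn(i,i)
conn(i,j)

round 1: derive conn(a,d) via R0 from link(a,d)
round 1: derive conn(a,f) via R0 from link(a,f)
round 1: derive conn(d,e) via R0 from link(d,e)
round 1: derive conn(d,i) via R0 from link(d,i)
round 1: derive conn(e,d) via R0 from link(e,d)
round 1: derive conn(e,h) via R0 from link(e,h)
round 1: derive conn(e,j) via R0 from link(e,j)
round 1: derive conn(f,i) via R0 from link(f,i)
round 1: derive conn(f,j) via R0 from link(f,j)
round 1: derive conn(h,a) via R0 from link(h,a)
round 1: derive conn(h,j) via R0 from link(h,j)
round 1: derive conn(i,d) via R0 from link(i,d)
round 1: derive conn(i,j) via R0 from link(i,j)
round 1: derive conn(a,e) via R2 from link(a,f), parent(f,e)
round 1: derive conn(d,a) via R2 from link(d,i), parent(i,a)
round 1: derive conn(d,f) via R2 from link(d,e), parent(e,f)
round 1: derive conn(d,j) via R2 from link(d,e), parent(e,j)
round 1: derive conn(f,a) via R2 from link(f,i), parent(i,a)
round 1: derive conn(h,d) via R2 from link(h,a), parent(a,d)
round 2: derive conn(a,h) via R1 from conn(a,e), link(e,h)
round 2: derive conn(a,i) via R1 from conn(a,d), link(d,i)
round 2: derive conn(a,j) via R1 from conn(a,e), link(e,j)
round 2: derive conn(d,d) via R1 from conn(d,a), link(a,d)
round 2: derive conn(d,h) via R1 from conn(d,e), link(e,h)
round 2: derive conn(e,a) via R1 from conn(e,h), link(h,a)
round 2: derive conn(e,e) via R1 from conn(e,d), link(d,e)
round 2: derive conn(e,i) via R1 from conn(e,d), link(d,i)
round 2: derive conn(f,d) via R1 from conn(f,a), link(a,d)
round 2: derive conn(f,f) via R1 from conn(f,a), link(a,f)
round 2: derive conn(h,e) via R1 from conn(h,d), link(d,e)
round 2: derive conn(h,f) via R1 from conn(h,a), link(a,f)
round 2: derive conn(h,i) via R1 from conn(h,d), link(d,i)
round 2: derive conn(i,e) via R1 from conn(i,d), link(d,e)
round 2: derive conn(i,i) via R1 from conn(i,d), link(d,i)
round 3: derive conn(a,a) via R1 from conn(a,h), link(h,a)
round 3: derive conn(e,f) via R1 from conn(e,a), link(a,f)
round 3: derive conn(f,e) via R1 from conn(f,d), link(d,e)
round 3: derive conn(h,h) via R1 from conn(h,e), link(e,h)
round 3: derive conn(i,h) via R1 from conn(i,e), link(e,h)
round 4: derive conn(f,h) via R1 from conn(f,e), link(e,h)
round 4: derive conn(i,a) via R1 from conn(i,h), link(h,a)
round 5: derive conn(i,f) via R1 from conn(i,a), link(a,f)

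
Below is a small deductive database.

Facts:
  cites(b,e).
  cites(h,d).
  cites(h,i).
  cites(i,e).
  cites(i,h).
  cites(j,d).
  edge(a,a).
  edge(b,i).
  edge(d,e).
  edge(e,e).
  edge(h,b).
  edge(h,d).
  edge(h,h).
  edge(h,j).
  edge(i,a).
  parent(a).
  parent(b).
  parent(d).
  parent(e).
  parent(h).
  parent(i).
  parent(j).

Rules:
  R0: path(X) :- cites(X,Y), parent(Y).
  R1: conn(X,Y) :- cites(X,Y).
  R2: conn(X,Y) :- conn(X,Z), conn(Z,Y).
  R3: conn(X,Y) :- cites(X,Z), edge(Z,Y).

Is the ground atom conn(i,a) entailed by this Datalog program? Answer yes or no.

round 1: derive conn(b,e) via R1 from cites(b,e)
round 1: derive conn(h,d) via R1 from cites(h,d)
round 1: derive conn(h,i) via R1 from cites(h,i)
round 1: derive conn(i,e) via R1 from cites(i,e)
round 1: derive conn(i,h) via R1 from cites(i,h)
round 1: derive conn(j,d) via R1 from cites(j,d)
round 1: derive conn(h,a) via R3 from cites(h,i), edge(i,a)
round 1: derive conn(h,e) via R3 from cites(h,d), edge(d,e)
round 1: derive conn(i,b) via R3 from cites(i,h), edge(h,b)
round 1: derive conn(i,d) via R3 from cites(i,h), edge(h,d)
round 1: derive conn(i,j) via R3 from cites(i,h), edge(h,j)
round 1: derive conn(j,e) via R3 from cites(j,d), edge(d,e)
round 2: derive conn(h,b) via R2 from conn(h,i), conn(i,b)
round 2: derive conn(h,h) via R2 from conn(h,i), conn(i,h)
round 2: derive conn(h,j) via R2 from conn(h,i), conn(i,j)
round 2: derive conn(i,a) via R2 from conn(i,h), conn(h,a)
round 2: derive conn(i,i) via R2 from conn(i,h), conn(h,i)

yes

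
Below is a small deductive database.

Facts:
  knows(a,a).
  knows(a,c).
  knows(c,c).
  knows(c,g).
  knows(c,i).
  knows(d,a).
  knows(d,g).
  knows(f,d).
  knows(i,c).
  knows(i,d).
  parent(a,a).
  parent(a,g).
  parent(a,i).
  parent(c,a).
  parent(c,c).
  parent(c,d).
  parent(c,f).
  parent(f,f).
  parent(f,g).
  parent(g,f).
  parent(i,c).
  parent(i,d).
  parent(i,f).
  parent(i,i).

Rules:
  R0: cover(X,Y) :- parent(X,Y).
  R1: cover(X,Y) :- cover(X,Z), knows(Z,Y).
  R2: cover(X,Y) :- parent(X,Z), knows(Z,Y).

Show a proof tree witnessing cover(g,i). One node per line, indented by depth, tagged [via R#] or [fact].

round 1: derive cover(a,a) via R0 from parent(a,a)
round 1: derive cover(a,g) via R0 from parent(a,g)
round 1: derive cover(a,i) via R0 from parent(a,i)
round 1: derive cover(c,a) via R0 from parent(c,a)
round 1: derive cover(c,c) via R0 from parent(c,c)
round 1: derive cover(c,d) via R0 from parent(c,d)
round 1: derive cover(c,f) via R0 from parent(c,f)
round 1: derive cover(f,f) via R0 from parent(f,f)
round 1: derive cover(f,g) via R0 from parent(f,g)
round 1: derive cover(g,f) via R0 from parent(g,f)
round 1: derive cover(i,c) via R0 from parent(i,c)
round 1: derive cover(i,d) via R0 from parent(i,d)
round 1: derive cover(i,f) via R0 from parent(i,f)
round 1: derive cover(i,i) via R0 from parent(i,i)
round 1: derive cover(a,c) via R2 from parent(a,a), knows(a,c)
round 1: derive cover(a,d) via R2 from parent(a,i), knows(i,d)
round 1: derive cover(c,g) via R2 from parent(c,c), knows(c,g)
round 1: derive cover(c,i) via R2 from parent(c,c), knows(c,i)
round 1: derive cover(f,d) via R2 from parent(f,f), knows(f,d)
round 1: derive cover(g,d) via R2 from parent(g,f), knows(f,d)
round 1: derive cover(i,a) via R2 from parent(i,d), knows(d,a)
round 1: derive cover(i,g) via R2 from parent(i,c), knows(c,g)
round 2: derive cover(f,a) via R1 from cover(f,d), knows(d,a)
round 2: derive cover(g,a) via R1 from cover(g,d), knows(d,a)
round 2: derive cover(g,g) via R1 from cover(g,d), knows(d,g)
round 3: derive cover(f,c) via R1 from cover(f,a), knows(a,c)
round 3: derive cover(g,c) via R1 from cover(g,a), knows(a,c)
round 4: derive cover(f,i) via R1 from cover(f,c), knows(c,i)
round 4: derive cover(g,i) via R1 from cover(g,c), knows(c,i)

cover(g,i)  [via R1]
  cover(g,c)  [via R1]
    cover(g,a)  [via R1]
      cover(g,d)  [via R2]
        parent(g,f)  [fact]
        knows(f,d)  [fact]
      knows(d,a)  [fact]
    knows(a,c)  [fact]
  knows(c,i)  [fact]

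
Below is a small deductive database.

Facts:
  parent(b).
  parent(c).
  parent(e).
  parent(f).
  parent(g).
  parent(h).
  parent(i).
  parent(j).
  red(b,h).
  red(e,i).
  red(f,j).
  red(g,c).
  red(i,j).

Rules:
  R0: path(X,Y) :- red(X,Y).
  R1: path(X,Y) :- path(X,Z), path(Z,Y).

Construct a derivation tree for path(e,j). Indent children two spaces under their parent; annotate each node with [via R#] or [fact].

round 1: derive path(b,h) via R0 from red(b,h)
round 1: derive path(e,i) via R0 from red(e,i)
round 1: derive path(f,j) via R0 from red(f,j)
round 1: derive path(g,c) via R0 from red(g,c)
round 1: derive path(i,j) via R0 from red(i,j)
round 2: derive path(e,j) via R1 from path(e,i), path(i,j)

path(e,j)  [via R1]
  path(e,i)  [via R0]
    red(e,i)  [fact]
  path(i,j)  [via R0]
    red(i,j)  [fact]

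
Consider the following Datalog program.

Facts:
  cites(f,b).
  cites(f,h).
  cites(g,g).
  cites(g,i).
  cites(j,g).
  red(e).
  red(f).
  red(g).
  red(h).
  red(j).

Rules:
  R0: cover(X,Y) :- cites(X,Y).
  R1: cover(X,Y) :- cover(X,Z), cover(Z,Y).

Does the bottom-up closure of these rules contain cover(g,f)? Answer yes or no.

no

round 1: derive cover(f,b) via R0 from cites(f,b)
round 1: derive cover(f,h) via R0 from cites(f,h)
round 1: derive cover(g,g) via R0 from cites(g,g)
round 1: derive cover(g,i) via R0 from cites(g,i)
round 1: derive cover(j,g) via R0 from cites(j,g)
round 2: derive cover(j,i) via R1 from cover(j,g), cover(g,i)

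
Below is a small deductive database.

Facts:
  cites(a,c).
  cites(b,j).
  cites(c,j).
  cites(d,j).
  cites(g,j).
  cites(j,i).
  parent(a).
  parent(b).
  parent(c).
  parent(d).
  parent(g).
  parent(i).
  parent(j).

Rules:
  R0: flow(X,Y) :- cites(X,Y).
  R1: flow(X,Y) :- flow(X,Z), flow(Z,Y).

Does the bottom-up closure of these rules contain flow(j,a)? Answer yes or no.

no

round 1: derive flow(a,c) via R0 from cites(a,c)
round 1: derive flow(b,j) via R0 from cites(b,j)
round 1: derive flow(c,j) via R0 from cites(c,j)
round 1: derive flow(d,j) via R0 from cites(d,j)
round 1: derive flow(g,j) via R0 from cites(g,j)
round 1: derive flow(j,i) via R0 from cites(j,i)
round 2: derive flow(a,j) via R1 from flow(a,c), flow(c,j)
round 2: derive flow(b,i) via R1 from flow(b,j), flow(j,i)
round 2: derive flow(c,i) via R1 from flow(c,j), flow(j,i)
round 2: derive flow(d,i) via R1 from flow(d,j), flow(j,i)
round 2: derive flow(g,i) via R1 from flow(g,j), flow(j,i)
round 3: derive flow(a,i) via R1 from flow(a,c), flow(c,i)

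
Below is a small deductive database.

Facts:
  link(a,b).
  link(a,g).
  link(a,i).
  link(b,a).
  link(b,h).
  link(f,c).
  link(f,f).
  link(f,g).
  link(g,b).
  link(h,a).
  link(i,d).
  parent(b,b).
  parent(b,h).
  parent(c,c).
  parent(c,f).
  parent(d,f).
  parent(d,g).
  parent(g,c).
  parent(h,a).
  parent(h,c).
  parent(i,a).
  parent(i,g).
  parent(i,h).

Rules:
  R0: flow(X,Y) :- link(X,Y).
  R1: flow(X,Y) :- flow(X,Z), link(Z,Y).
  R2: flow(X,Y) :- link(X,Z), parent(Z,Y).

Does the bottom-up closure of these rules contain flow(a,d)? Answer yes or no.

round 1: derive flow(a,b) via R0 from link(a,b)
round 1: derive flow(a,g) via R0 from link(a,g)
round 1: derive flow(a,i) via R0 from link(a,i)
round 1: derive flow(b,a) via R0 from link(b,a)
round 1: derive flow(b,h) via R0 from link(b,h)
round 1: derive flow(f,c) via R0 from link(f,c)
round 1: derive flow(f,f) via R0 from link(f,f)
round 1: derive flow(f,g) via R0 from link(f,g)
round 1: derive flow(g,b) via R0 from link(g,b)
round 1: derive flow(h,a) via R0 from link(h,a)
round 1: derive flow(i,d) via R0 from link(i,d)
round 1: derive flow(a,a) via R2 from link(a,i), parent(i,a)
round 1: derive flow(a,c) via R2 from link(a,g), parent(g,c)
round 1: derive flow(a,h) via R2 from link(a,b), parent(b,h)
round 1: derive flow(b,c) via R2 from link(b,h), parent(h,c)
round 1: derive flow(g,h) via R2 from link(g,b), parent(b,h)
round 1: derive flow(i,f) via R2 from link(i,d), parent(d,f)
round 1: derive flow(i,g) via R2 from link(i,d), parent(d,g)
round 2: derive flow(a,d) via R1 from flow(a,i), link(i,d)
round 2: derive flow(b,b) via R1 from flow(b,a), link(a,b)
round 2: derive flow(b,g) via R1 from flow(b,a), link(a,g)
round 2: derive flow(b,i) via R1 from flow(b,a), link(a,i)
round 2: derive flow(f,b) via R1 from flow(f,g), link(g,b)
round 2: derive flow(g,a) via R1 from flow(g,b), link(b,a)
round 2: derive flow(h,b) via R1 from flow(h,a), link(a,b)
round 2: derive flow(h,g) via R1 from flow(h,a), link(a,g)
round 2: derive flow(h,i) via R1 from flow(h,a), link(a,i)
round 2: derive flow(i,b) via R1 from flow(i,g), link(g,b)
round 2: derive flow(i,c) via R1 from flow(i,f), link(f,c)
round 3: derive flow(b,d) via R1 from flow(b,i), link(i,d)
round 3: derive flow(f,a) via R1 from flow(f,b), link(b,a)
round 3: derive flow(f,h) via R1 from flow(f,b), link(b,h)
round 3: derive flow(g,g) via R1 from flow(g,a), link(a,g)
round 3: derive flow(g,i) via R1 from flow(g,a), link(a,i)
round 3: derive flow(h,d) via R1 from flow(h,i), link(i,d)
round 3: derive flow(h,h) via R1 from flow(h,b), link(b,h)
round 3: derive flow(i,a) via R1 from flow(i,b), link(b,a)
round 3: derive flow(i,h) via R1 from flow(i,b), link(b,h)
round 4: derive flow(f,i) via R1 from flow(f,a), link(a,i)
round 4: derive flow(g,d) via R1 from flow(g,i), link(i,d)
round 4: derive flow(i,i) via R1 from flow(i,a), link(a,i)
round 5: derive flow(f,d) via R1 from flow(f,i), link(i,d)

yes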